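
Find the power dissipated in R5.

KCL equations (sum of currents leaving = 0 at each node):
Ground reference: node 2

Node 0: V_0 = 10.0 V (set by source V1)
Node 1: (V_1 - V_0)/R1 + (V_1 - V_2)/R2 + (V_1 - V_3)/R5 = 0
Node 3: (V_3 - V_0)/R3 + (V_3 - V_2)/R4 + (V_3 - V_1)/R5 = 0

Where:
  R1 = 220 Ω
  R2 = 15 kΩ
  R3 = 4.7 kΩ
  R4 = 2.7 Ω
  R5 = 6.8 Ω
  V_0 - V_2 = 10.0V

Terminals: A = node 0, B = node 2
Nodal analysis, taking node 2 as the 0 V reference.
Source V1 fixes V_0 = 10 V.
KCL at each unknown node (sum of currents leaving = 0; resistances in Ω):
  Node 1: (V_1 - 10)/220 + (V_1 - 0)/15000 + (V_1 - V_3)/6.8 = 0
  Node 3: (V_3 - 10)/4700 + (V_3 - 0)/2.7 + (V_3 - V_1)/6.8 = 0
Collecting terms (coefficients in siemens):
  0.1517·V_1 - 0.1471·V_3 = 0.04545
  0.5176·V_3 - 0.1471·V_1 = 0.002128
Determinant D = (0.1517)(0.5176) - (-0.1471)(-0.1471) = 0.05688
V_1 = [(0.04545)(0.5176) - (-0.1471)(0.002128)]/D = 0.4191 V
V_3 = [(0.1517)(0.002128) - (0.04545)(-0.1471)]/D = 0.1232 V
I_R5 = (V_1 - V_3)/R5 = (0.4191 - 0.1232)/6.8 = 0.04352 A
P_R5 = I_R5² × R5 = (0.04352)² × 6.8 = 0.01288 W

Final answer: 0.01288 W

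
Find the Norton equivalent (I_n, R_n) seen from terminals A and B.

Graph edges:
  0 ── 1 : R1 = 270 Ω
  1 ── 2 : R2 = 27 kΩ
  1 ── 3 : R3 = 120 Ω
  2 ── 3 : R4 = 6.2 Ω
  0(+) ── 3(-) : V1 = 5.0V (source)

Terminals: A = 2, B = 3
Find the Thévenin equivalent first; then I_n = V_th/R_th and R_n = R_th.
Step 1 — V_th is the open-circuit voltage V_A - V_B (nothing connected across the terminals).
Nodal analysis, taking node 3 as the 0 V reference.
Source V1 fixes V_0 = 5 V.
KCL at each unknown node (sum of currents leaving = 0; resistances in Ω):
  Node 1: (V_1 - 5)/270 + (V_1 - V_2)/27000 + (V_1 - 0)/120 = 0
  Node 2: (V_2 - V_1)/27000 + (V_2 - 0)/6.2 = 0
Collecting terms (coefficients in siemens):
  0.01207·V_1 - 0.00003704·V_2 = 0.01852
  0.1613·V_2 - 0.00003704·V_1 = 0
Determinant D = (0.01207)(0.1613) - (-0.00003704)(-0.00003704) = 0.001948
V_1 = [(0.01852)(0.1613) - (-0.00003704)(0)]/D = 1.534 V
V_2 = [(0.01207)(0) - (0.01852)(-0.00003704)]/D = 0.0003521 V
V_th = V_2 - V_3 = 0.0003521 - 0 = 0.0003521 V
Step 2 — R_th: zero the source — replace V1 by a short circuit (node 3 merges into node 0) — and find the resistance seen between A (node 2) and B (node 0).
Reduce the network between node 2 (A) and node 0 (B) by series/parallel combination:
  Rp1 = R1 ‖ R3 (parallel, both between nodes 0 and 1) = 1/(1/270 + 1/120) = 83.08 Ω
  Rs1 = R2 + Rp1 (series, joined only at node 1) = 27000 + 83.08 = 27080 Ω
  Rp2 = R4 ‖ Rs1 (parallel, both between nodes 0 and 2) = 1/(1/6.2 + 1/27080) = 6.199 Ω
R_th = 6.199 Ω
I_n = V_th/R_th = 0.0003521/6.199 = 0.00005681 A, and R_n = R_th = 6.199 Ω

Final answer: I_n = 5.681e-05 A, R_n = 6.199 Ω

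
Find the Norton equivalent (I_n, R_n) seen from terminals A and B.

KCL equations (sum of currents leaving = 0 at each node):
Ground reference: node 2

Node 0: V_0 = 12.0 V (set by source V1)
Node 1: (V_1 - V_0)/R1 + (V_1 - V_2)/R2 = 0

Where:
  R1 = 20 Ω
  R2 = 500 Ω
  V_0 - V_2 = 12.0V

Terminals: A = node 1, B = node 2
Find the Thévenin equivalent first; then I_n = V_th/R_th and R_n = R_th.
Step 1 — V_th is the open-circuit voltage V_A - V_B (nothing connected across the terminals).
Nodal analysis, taking node 2 as the 0 V reference.
Source V1 fixes V_0 = 12 V.
KCL at each unknown node (sum of currents leaving = 0; resistances in Ω):
  Node 1: (V_1 - 12)/20 + (V_1 - 0)/500 = 0
Collecting terms: 0.052 × V_1 = 0.6  =>  V_1 = 11.54 V
V_th = V_1 - V_2 = 11.54 - 0 = 11.54 V
Step 2 — R_th: zero the source — replace V1 by a short circuit (node 2 merges into node 0) — and find the resistance seen between A (node 1) and B (node 0).
Reduce the network between node 1 (A) and node 0 (B) by series/parallel combination:
  Rp1 = R1 ‖ R2 (parallel, both between nodes 0 and 1) = 1/(1/20 + 1/500) = 19.23 Ω
R_th = 19.23 Ω
I_n = V_th/R_th = 11.54/19.23 = 0.6 A, and R_n = R_th = 19.23 Ω

Final answer: I_n = 0.6 A, R_n = 19.23 Ω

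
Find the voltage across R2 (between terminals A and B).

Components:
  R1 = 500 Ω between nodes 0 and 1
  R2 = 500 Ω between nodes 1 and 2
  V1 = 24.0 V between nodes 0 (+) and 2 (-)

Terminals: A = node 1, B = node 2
R1 and R2 are in series across V1 (node 0 → node 1 → node 2), and the output A–B is taken across R2, so this is a voltage divider.
Series current: I = V1/(R1 + R2) = 24/(500 + 500) = 24/1000 = 0.024 A
V_R2 = I × R2 = V1 × R2/(R1 + R2) = 24 × 500/1000 = 12 V

Final answer: 12 V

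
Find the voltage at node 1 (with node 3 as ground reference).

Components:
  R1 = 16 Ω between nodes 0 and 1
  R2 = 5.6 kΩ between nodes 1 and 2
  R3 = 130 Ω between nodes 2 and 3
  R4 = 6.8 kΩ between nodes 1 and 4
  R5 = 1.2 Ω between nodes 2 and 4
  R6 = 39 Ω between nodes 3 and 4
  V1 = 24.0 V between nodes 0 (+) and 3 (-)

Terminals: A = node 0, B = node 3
Nodal analysis, taking node 3 as the 0 V reference.
Source V1 fixes V_0 = 24 V.
KCL at each unknown node (sum of currents leaving = 0; resistances in Ω):
  Node 1: (V_1 - 24)/16 + (V_1 - V_2)/5600 + (V_1 - V_4)/6800 = 0
  Node 2: (V_2 - V_1)/5600 + (V_2 - 0)/130 + (V_2 - V_4)/1.2 = 0
  Node 4: (V_4 - V_1)/6800 + (V_4 - V_2)/1.2 + (V_4 - 0)/39 = 0
Collecting terms (coefficients in siemens):
  0.06283·V_1 - 0.0001786·V_2 - 0.0001471·V_4 = 1.5
  0.8412·V_2 - 0.0001786·V_1 - 0.8333·V_4 = 0
  0.8591·V_4 - 0.0001471·V_1 - 0.8333·V_2 = 0
Solving these 3 simultaneous equations (Gaussian elimination) gives:
  V_1 = 23.88 V, V_2 = 0.2332 V, V_4 = 0.2303 V
The requested potential is V_1 = 23.88 V.

Final answer: V_1 = 23.88 V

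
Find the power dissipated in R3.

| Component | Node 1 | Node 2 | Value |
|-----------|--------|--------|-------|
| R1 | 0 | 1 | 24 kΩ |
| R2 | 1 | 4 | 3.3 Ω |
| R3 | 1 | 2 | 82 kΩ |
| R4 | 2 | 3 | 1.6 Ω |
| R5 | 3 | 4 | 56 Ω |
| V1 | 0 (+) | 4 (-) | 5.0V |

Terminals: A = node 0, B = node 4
Nodal analysis, taking node 4 as the 0 V reference.
Source V1 fixes V_0 = 5 V.
KCL at each unknown node (sum of currents leaving = 0; resistances in Ω):
  Node 1: (V_1 - 5)/24000 + (V_1 - 0)/3.3 + (V_1 - V_2)/82000 = 0
  Node 2: (V_2 - V_1)/82000 + (V_2 - V_3)/1.6 = 0
  Node 3: (V_3 - V_2)/1.6 + (V_3 - 0)/56 = 0
Collecting terms (coefficients in siemens):
  0.3031·V_1 - 0.0000122·V_2 = 0.0002083
  0.625·V_2 - 0.0000122·V_1 - 0.625·V_3 = 0
  0.6429·V_3 - 0.625·V_2 = 0
Solving these 3 simultaneous equations (Gaussian elimination) gives:
  V_1 = 0.0006874 V, V_2 = 0.0000004825 V, V_3 = 0.0000004691 V
I_R3 = (V_1 - V_2)/R3 = (0.0006874 - 0.0000004825)/82000 = 0.000000008377 A
P_R3 = I_R3² × R3 = (0.000000008377)² × 82000 = 0.000000000005754 W

Final answer: 5.754e-12 W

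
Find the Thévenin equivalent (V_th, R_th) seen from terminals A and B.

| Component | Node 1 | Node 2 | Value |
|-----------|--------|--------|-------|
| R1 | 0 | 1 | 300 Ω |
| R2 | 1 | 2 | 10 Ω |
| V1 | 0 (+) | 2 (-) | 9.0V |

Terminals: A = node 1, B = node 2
Step 1 — V_th is the open-circuit voltage V_A - V_B (nothing connected across the terminals).
Nodal analysis, taking node 2 as the 0 V reference.
Source V1 fixes V_0 = 9 V.
KCL at each unknown node (sum of currents leaving = 0; resistances in Ω):
  Node 1: (V_1 - 9)/300 + (V_1 - 0)/10 = 0
Collecting terms: 0.1033 × V_1 = 0.03  =>  V_1 = 0.2903 V
V_th = V_1 - V_2 = 0.2903 - 0 = 0.2903 V
Step 2 — R_th: zero the source — replace V1 by a short circuit (node 2 merges into node 0) — and find the resistance seen between A (node 1) and B (node 0).
Reduce the network between node 1 (A) and node 0 (B) by series/parallel combination:
  Rp1 = R1 ‖ R2 (parallel, both between nodes 0 and 1) = 1/(1/300 + 1/10) = 9.677 Ω
R_th = 9.677 Ω

Final answer: V_th = 0.2903 V, R_th = 9.677 Ω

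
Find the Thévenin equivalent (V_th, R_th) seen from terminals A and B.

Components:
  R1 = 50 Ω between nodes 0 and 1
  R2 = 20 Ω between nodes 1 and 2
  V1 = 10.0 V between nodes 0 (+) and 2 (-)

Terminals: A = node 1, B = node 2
Step 1 — V_th is the open-circuit voltage V_A - V_B (nothing connected across the terminals).
Nodal analysis, taking node 2 as the 0 V reference.
Source V1 fixes V_0 = 10 V.
KCL at each unknown node (sum of currents leaving = 0; resistances in Ω):
  Node 1: (V_1 - 10)/50 + (V_1 - 0)/20 = 0
Collecting terms: 0.07 × V_1 = 0.2  =>  V_1 = 2.857 V
V_th = V_1 - V_2 = 2.857 - 0 = 2.857 V
Step 2 — R_th: zero the source — replace V1 by a short circuit (node 2 merges into node 0) — and find the resistance seen between A (node 1) and B (node 0).
Reduce the network between node 1 (A) and node 0 (B) by series/parallel combination:
  Rp1 = R1 ‖ R2 (parallel, both between nodes 0 and 1) = 1/(1/50 + 1/20) = 14.29 Ω
R_th = 14.29 Ω

Final answer: V_th = 2.857 V, R_th = 14.29 Ω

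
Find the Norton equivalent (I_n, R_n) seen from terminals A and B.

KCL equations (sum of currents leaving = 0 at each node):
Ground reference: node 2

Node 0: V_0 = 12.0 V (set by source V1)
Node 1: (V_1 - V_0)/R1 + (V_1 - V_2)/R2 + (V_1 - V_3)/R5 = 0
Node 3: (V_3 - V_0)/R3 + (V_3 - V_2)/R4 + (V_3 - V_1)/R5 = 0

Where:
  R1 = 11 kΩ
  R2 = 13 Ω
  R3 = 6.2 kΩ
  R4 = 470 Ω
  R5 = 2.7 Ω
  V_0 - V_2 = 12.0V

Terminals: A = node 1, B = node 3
Find the Thévenin equivalent first; then I_n = V_th/R_th and R_n = R_th.
Step 1 — V_th is the open-circuit voltage V_A - V_B (nothing connected across the terminals).
Nodal analysis, taking node 2 as the 0 V reference.
Source V1 fixes V_0 = 12 V.
KCL at each unknown node (sum of currents leaving = 0; resistances in Ω):
  Node 1: (V_1 - 12)/11000 + (V_1 - 0)/13 + (V_1 - V_3)/2.7 = 0
  Node 3: (V_3 - 12)/6200 + (V_3 - 0)/470 + (V_3 - V_1)/2.7 = 0
Collecting terms (coefficients in siemens):
  0.4474·V_1 - 0.3704·V_3 = 0.001091
  0.3727·V_3 - 0.3704·V_1 = 0.001935
Determinant D = (0.4474)(0.3727) - (-0.3704)(-0.3704) = 0.02955
V_1 = [(0.001091)(0.3727) - (-0.3704)(0.001935)]/D = 0.03802 V
V_3 = [(0.4474)(0.001935) - (0.001091)(-0.3704)]/D = 0.04298 V
V_th = V_1 - V_3 = 0.03802 - 0.04298 = -0.00496 V
Step 2 — R_th: zero the source — replace V1 by a short circuit (node 2 merges into node 0) — and find the resistance seen between A (node 1) and B (node 3).
Reduce the network between node 1 (A) and node 3 (B) by series/parallel combination:
  Rp1 = R1 ‖ R2 (parallel, both between nodes 0 and 1) = 1/(1/11000 + 1/13) = 12.98 Ω
  Rp2 = R3 ‖ R4 (parallel, both between nodes 0 and 3) = 1/(1/6200 + 1/470) = 436.9 Ω
  Rs1 = Rp1 + Rp2 (series, joined only at node 0) = 12.98 + 436.9 = 449.9 Ω
  Rp3 = R5 ‖ Rs1 (parallel, both between nodes 1 and 3) = 1/(1/2.7 + 1/449.9) = 2.684 Ω
R_th = 2.684 Ω
I_n = V_th/R_th = -0.00496/2.684 = -0.001848 A, and R_n = R_th = 2.684 Ω

Final answer: I_n = -0.001848 A, R_n = 2.684 Ω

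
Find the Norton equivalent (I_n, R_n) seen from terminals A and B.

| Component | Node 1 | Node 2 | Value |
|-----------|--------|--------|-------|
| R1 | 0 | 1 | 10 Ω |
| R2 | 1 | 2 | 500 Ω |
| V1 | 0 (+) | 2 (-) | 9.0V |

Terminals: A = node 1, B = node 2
Find the Thévenin equivalent first; then I_n = V_th/R_th and R_n = R_th.
Step 1 — V_th is the open-circuit voltage V_A - V_B (nothing connected across the terminals).
Nodal analysis, taking node 2 as the 0 V reference.
Source V1 fixes V_0 = 9 V.
KCL at each unknown node (sum of currents leaving = 0; resistances in Ω):
  Node 1: (V_1 - 9)/10 + (V_1 - 0)/500 = 0
Collecting terms: 0.102 × V_1 = 0.9  =>  V_1 = 8.824 V
V_th = V_1 - V_2 = 8.824 - 0 = 8.824 V
Step 2 — R_th: zero the source — replace V1 by a short circuit (node 2 merges into node 0) — and find the resistance seen between A (node 1) and B (node 0).
Reduce the network between node 1 (A) and node 0 (B) by series/parallel combination:
  Rp1 = R1 ‖ R2 (parallel, both between nodes 0 and 1) = 1/(1/10 + 1/500) = 9.804 Ω
R_th = 9.804 Ω
I_n = V_th/R_th = 8.824/9.804 = 0.9 A, and R_n = R_th = 9.804 Ω

Final answer: I_n = 0.9 A, R_n = 9.804 Ω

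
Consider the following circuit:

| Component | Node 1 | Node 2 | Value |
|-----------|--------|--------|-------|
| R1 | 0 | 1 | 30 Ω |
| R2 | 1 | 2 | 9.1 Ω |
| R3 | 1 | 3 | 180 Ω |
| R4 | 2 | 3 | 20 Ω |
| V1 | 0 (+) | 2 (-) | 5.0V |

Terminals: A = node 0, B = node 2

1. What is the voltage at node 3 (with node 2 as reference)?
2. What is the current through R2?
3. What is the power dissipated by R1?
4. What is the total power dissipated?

Nodal analysis, taking node 2 as the 0 V reference.
Source V1 fixes V_0 = 5 V.
KCL at each unknown node (sum of currents leaving = 0; resistances in Ω):
  Node 1: (V_1 - 5)/30 + (V_1 - 0)/9.1 + (V_1 - V_3)/180 = 0
  Node 3: (V_3 - V_1)/180 + (V_3 - 0)/20 = 0
Collecting terms (coefficients in siemens):
  0.1488·V_1 - 0.005556·V_3 = 0.1667
  0.05556·V_3 - 0.005556·V_1 = 0
Determinant D = (0.1488)(0.05556) - (-0.005556)(-0.005556) = 0.008235
V_1 = [(0.1667)(0.05556) - (-0.005556)(0)]/D = 1.124 V
V_3 = [(0.1488)(0) - (0.1667)(-0.005556)]/D = 0.1124 V
Part 1:
  Read off the nodal solution: V_3 = 0.1124 V
Part 2:
  I_R2 = (V_1 - V_2)/R2 = (1.124 - 0)/9.1 = 0.1236 A
  Magnitude: I_R2 = 0.1236 A
Part 3:
  I_R1 = (V_0 - V_1)/R1 = (5 - 1.124)/30 = 0.1292 A
  P_R1 = I_R1² × R1 = (0.1292)² × 30 = 0.5007 W
Part 4:
  Power in each resistor, P = (ΔV)²/R:
    P_R1 = (5 - 1.124)²/30 = 0.5007 W
    P_R2 = (1.124 - 0)²/9.1 = 0.1389 W
    P_R3 = (1.124 - 0.1124)²/180 = 0.00569 W
    P_R4 = (0 - 0.1124)²/20 = 0.0006322 W
  P_total = P_R1 + P_R2 + P_R3 + P_R4 = 0.6459 W

Final answers:
1. V_3 = 0.1124 V
2. I_R2 = 0.1236 A
3. P_R1 = 0.5007 W
4. P_total = 0.6459 W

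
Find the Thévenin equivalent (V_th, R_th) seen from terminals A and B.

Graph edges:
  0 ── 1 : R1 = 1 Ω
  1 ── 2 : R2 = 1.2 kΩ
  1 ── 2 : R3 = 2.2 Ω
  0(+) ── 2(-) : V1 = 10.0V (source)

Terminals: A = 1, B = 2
Step 1 — V_th is the open-circuit voltage V_A - V_B (nothing connected across the terminals).
Nodal analysis, taking node 2 as the 0 V reference.
Source V1 fixes V_0 = 10 V.
KCL at each unknown node (sum of currents leaving = 0; resistances in Ω):
  Node 1: (V_1 - 10)/1 + (V_1 - 0)/1200 + (V_1 - 0)/2.2 = 0
Collecting terms: 1.455 × V_1 = 10  =>  V_1 = 6.871 V
V_th = V_1 - V_2 = 6.871 - 0 = 6.871 V
Step 2 — R_th: zero the source — replace V1 by a short circuit (node 2 merges into node 0) — and find the resistance seen between A (node 1) and B (node 0).
Reduce the network between node 1 (A) and node 0 (B) by series/parallel combination:
  Rp1 = R1 ‖ R2 ‖ R3 (parallel, all between nodes 0 and 1) = 1/(1/1 + 1/1200 + 1/2.2) = 0.6871 Ω
R_th = 0.6871 Ω

Final answer: V_th = 6.871 V, R_th = 0.6871 Ω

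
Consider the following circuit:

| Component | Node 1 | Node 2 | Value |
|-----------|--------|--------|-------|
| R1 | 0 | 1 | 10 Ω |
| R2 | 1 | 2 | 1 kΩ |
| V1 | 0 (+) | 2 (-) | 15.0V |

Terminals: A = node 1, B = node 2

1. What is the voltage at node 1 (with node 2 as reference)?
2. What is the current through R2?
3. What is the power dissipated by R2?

Nodal analysis, taking node 2 as the 0 V reference.
Source V1 fixes V_0 = 15 V.
KCL at each unknown node (sum of currents leaving = 0; resistances in Ω):
  Node 1: (V_1 - 15)/10 + (V_1 - 0)/1000 = 0
Collecting terms: 0.101 × V_1 = 1.5  =>  V_1 = 14.85 V
Part 1:
  Read off the nodal solution: V_1 = 14.85 V
Part 2:
  I_R2 = (V_1 - V_2)/R2 = (14.85 - 0)/1000 = 0.01485 A
  Magnitude: I_R2 = 0.01485 A
Part 3:
  I_R2 = (V_1 - V_2)/R2 = (14.85 - 0)/1000 = 0.01485 A
  P_R2 = I_R2² × R2 = (0.01485)² × 1000 = 0.2206 W

Final answers:
1. V_1 = 14.85 V
2. I_R2 = 0.01485 A
3. P_R2 = 0.2206 W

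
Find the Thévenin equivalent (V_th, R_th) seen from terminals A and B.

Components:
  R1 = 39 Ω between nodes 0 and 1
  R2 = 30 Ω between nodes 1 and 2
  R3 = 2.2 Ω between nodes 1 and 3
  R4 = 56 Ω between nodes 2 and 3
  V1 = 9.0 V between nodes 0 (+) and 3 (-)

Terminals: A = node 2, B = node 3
Step 1 — V_th is the open-circuit voltage V_A - V_B (nothing connected across the terminals).
Nodal analysis, taking node 3 as the 0 V reference.
Source V1 fixes V_0 = 9 V.
KCL at each unknown node (sum of currents leaving = 0; resistances in Ω):
  Node 1: (V_1 - 9)/39 + (V_1 - V_2)/30 + (V_1 - 0)/2.2 = 0
  Node 2: (V_2 - V_1)/30 + (V_2 - 0)/56 = 0
Collecting terms (coefficients in siemens):
  0.5135·V_1 - 0.03333·V_2 = 0.2308
  0.05119·V_2 - 0.03333·V_1 = 0
Determinant D = (0.5135)(0.05119) - (-0.03333)(-0.03333) = 0.02518
V_1 = [(0.2308)(0.05119) - (-0.03333)(0)]/D = 0.4692 V
V_2 = [(0.5135)(0) - (0.2308)(-0.03333)]/D = 0.3055 V
V_th = V_2 - V_3 = 0.3055 - 0 = 0.3055 V
Step 2 — R_th: zero the source — replace V1 by a short circuit (node 3 merges into node 0) — and find the resistance seen between A (node 2) and B (node 0).
Reduce the network between node 2 (A) and node 0 (B) by series/parallel combination:
  Rp1 = R1 ‖ R3 (parallel, both between nodes 0 and 1) = 1/(1/39 + 1/2.2) = 2.083 Ω
  Rs1 = R2 + Rp1 (series, joined only at node 1) = 30 + 2.083 = 32.08 Ω
  Rp2 = R4 ‖ Rs1 (parallel, both between nodes 0 and 2) = 1/(1/56 + 1/32.08) = 20.4 Ω
R_th = 20.4 Ω

Final answer: V_th = 0.3055 V, R_th = 20.4 Ω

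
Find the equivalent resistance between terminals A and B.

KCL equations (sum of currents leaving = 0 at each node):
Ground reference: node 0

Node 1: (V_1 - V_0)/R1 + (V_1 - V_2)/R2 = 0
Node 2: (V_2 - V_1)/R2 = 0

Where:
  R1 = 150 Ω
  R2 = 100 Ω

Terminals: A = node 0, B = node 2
Reduce the network between node 0 (A) and node 2 (B) by series/parallel combination:
  Rs1 = R1 + R2 (series, joined only at node 1) = 150 + 100 = 250 Ω
R_eq = 250 Ω

Final answer: 250 Ω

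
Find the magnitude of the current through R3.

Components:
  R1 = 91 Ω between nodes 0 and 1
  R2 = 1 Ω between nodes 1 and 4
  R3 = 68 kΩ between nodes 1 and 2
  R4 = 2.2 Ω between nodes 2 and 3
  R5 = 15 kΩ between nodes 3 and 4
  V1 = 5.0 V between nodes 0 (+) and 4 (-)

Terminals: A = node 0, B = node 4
Nodal analysis, taking node 4 as the 0 V reference.
Source V1 fixes V_0 = 5 V.
KCL at each unknown node (sum of currents leaving = 0; resistances in Ω):
  Node 1: (V_1 - 5)/91 + (V_1 - 0)/1 + (V_1 - V_2)/68000 = 0
  Node 2: (V_2 - V_1)/68000 + (V_2 - V_3)/2.2 = 0
  Node 3: (V_3 - V_2)/2.2 + (V_3 - 0)/15000 = 0
Collecting terms (coefficients in siemens):
  1.011·V_1 - 0.00001471·V_2 = 0.05495
  0.4546·V_2 - 0.00001471·V_1 - 0.4545·V_3 = 0
  0.4546·V_3 - 0.4545·V_2 = 0
Solving these 3 simultaneous equations (Gaussian elimination) gives:
  V_1 = 0.05435 V, V_2 = 0.009823 V, V_3 = 0.009822 V
I_R3 = (V_1 - V_2)/R3 = (0.05435 - 0.009823)/68000 = 0.0000006548 A
|I_R3| = 0.0000006548 A

Final answer: |I_R3| = 6.548e-07 A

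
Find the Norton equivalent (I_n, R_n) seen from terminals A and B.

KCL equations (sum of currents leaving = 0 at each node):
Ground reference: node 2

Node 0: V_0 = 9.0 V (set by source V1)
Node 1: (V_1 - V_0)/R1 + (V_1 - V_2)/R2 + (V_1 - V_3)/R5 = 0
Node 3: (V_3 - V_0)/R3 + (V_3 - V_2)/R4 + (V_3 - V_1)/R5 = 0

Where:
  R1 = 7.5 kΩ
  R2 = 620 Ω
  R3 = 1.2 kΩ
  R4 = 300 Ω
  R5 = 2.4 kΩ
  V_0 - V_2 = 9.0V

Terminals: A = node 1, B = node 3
Find the Thévenin equivalent first; then I_n = V_th/R_th and R_n = R_th.
Step 1 — V_th is the open-circuit voltage V_A - V_B (nothing connected across the terminals).
Nodal analysis, taking node 2 as the 0 V reference.
Source V1 fixes V_0 = 9 V.
KCL at each unknown node (sum of currents leaving = 0; resistances in Ω):
  Node 1: (V_1 - 9)/7500 + (V_1 - 0)/620 + (V_1 - V_3)/2400 = 0
  Node 3: (V_3 - 9)/1200 + (V_3 - 0)/300 + (V_3 - V_1)/2400 = 0
Collecting terms (coefficients in siemens):
  0.002163·V_1 - 0.0004167·V_3 = 0.0012
  0.004583·V_3 - 0.0004167·V_1 = 0.0075
Determinant D = (0.002163)(0.004583) - (-0.0004167)(-0.0004167) = 0.00000974
V_1 = [(0.0012)(0.004583) - (-0.0004167)(0.0075)]/D = 0.8856 V
V_3 = [(0.002163)(0.0075) - (0.0012)(-0.0004167)]/D = 1.717 V
V_th = V_1 - V_3 = 0.8856 - 1.717 = -0.8313 V
Step 2 — R_th: zero the source — replace V1 by a short circuit (node 2 merges into node 0) — and find the resistance seen between A (node 1) and B (node 3).
Reduce the network between node 1 (A) and node 3 (B) by series/parallel combination:
  Rp1 = R1 ‖ R2 (parallel, both between nodes 0 and 1) = 1/(1/7500 + 1/620) = 572.7 Ω
  Rp2 = R3 ‖ R4 (parallel, both between nodes 0 and 3) = 1/(1/1200 + 1/300) = 240 Ω
  Rs1 = Rp1 + Rp2 (series, joined only at node 0) = 572.7 + 240 = 812.7 Ω
  Rp3 = R5 ‖ Rs1 (parallel, both between nodes 1 and 3) = 1/(1/2400 + 1/812.7) = 607.1 Ω
R_th = 607.1 Ω
I_n = V_th/R_th = -0.8313/607.1 = -0.001369 A, and R_n = R_th = 607.1 Ω

Final answer: I_n = -0.001369 A, R_n = 607.1 Ω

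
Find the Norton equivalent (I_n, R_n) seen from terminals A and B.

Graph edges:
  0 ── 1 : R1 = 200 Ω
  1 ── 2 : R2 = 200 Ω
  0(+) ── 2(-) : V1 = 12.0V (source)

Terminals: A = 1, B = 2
Find the Thévenin equivalent first; then I_n = V_th/R_th and R_n = R_th.
Step 1 — V_th is the open-circuit voltage V_A - V_B (nothing connected across the terminals).
Nodal analysis, taking node 2 as the 0 V reference.
Source V1 fixes V_0 = 12 V.
KCL at each unknown node (sum of currents leaving = 0; resistances in Ω):
  Node 1: (V_1 - 12)/200 + (V_1 - 0)/200 = 0
Collecting terms: 0.01 × V_1 = 0.06  =>  V_1 = 6 V
V_th = V_1 - V_2 = 6 - 0 = 6 V
Step 2 — R_th: zero the source — replace V1 by a short circuit (node 2 merges into node 0) — and find the resistance seen between A (node 1) and B (node 0).
Reduce the network between node 1 (A) and node 0 (B) by series/parallel combination:
  Rp1 = R1 ‖ R2 (parallel, both between nodes 0 and 1) = 1/(1/200 + 1/200) = 100 Ω
R_th = 100 Ω
I_n = V_th/R_th = 6/100 = 0.06 A, and R_n = R_th = 100 Ω

Final answer: I_n = 0.06 A, R_n = 100 Ω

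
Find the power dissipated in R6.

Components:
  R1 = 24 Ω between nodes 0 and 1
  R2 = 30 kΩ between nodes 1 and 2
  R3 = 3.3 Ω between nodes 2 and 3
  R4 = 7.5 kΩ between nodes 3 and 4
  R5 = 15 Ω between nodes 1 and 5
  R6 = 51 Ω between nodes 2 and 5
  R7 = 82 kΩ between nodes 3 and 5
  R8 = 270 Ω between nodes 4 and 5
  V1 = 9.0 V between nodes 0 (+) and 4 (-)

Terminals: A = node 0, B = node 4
Nodal analysis, taking node 4 as the 0 V reference.
Source V1 fixes V_0 = 9 V.
KCL at each unknown node (sum of currents leaving = 0; resistances in Ω):
  Node 1: (V_1 - 9)/24 + (V_1 - V_2)/30000 + (V_1 - V_5)/15 = 0
  Node 2: (V_2 - V_1)/30000 + (V_2 - V_3)/3.3 + (V_2 - V_5)/51 = 0
  Node 3: (V_3 - V_2)/3.3 + (V_3 - 0)/7500 + (V_3 - V_5)/82000 = 0
  Node 5: (V_5 - V_1)/15 + (V_5 - V_2)/51 + (V_5 - V_3)/82000 + (V_5 - 0)/270 = 0
Collecting terms (coefficients in siemens):
  0.1084·V_1 - 0.00003333·V_2 - 0.06667·V_5 = 0.375
  0.3227·V_2 - 0.00003333·V_1 - 0.303·V_3 - 0.01961·V_5 = 0
  0.3032·V_3 - 0.303·V_2 - 0.0000122·V_5 = 0
  0.08999·V_5 - 0.06667·V_1 - 0.01961·V_2 - 0.0000122·V_3 = 0
Solving these 4 simultaneous equations (Gaussian elimination) gives:
  V_1 = 8.279 V, V_2 = 7.777 V, V_3 = 7.774 V, V_5 = 7.829 V
I_R6 = (V_2 - V_5)/R6 = (7.777 - 7.829)/51 = -0.001019 A
P_R6 = I_R6² × R6 = (-0.001019)² × 51 = 0.00005296 W

Final answer: 5.296e-05 W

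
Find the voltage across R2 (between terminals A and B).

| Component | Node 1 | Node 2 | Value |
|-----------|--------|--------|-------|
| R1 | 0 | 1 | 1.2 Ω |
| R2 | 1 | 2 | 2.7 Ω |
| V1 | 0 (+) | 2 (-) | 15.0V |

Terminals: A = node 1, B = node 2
R1 and R2 are in series across V1 (node 0 → node 1 → node 2), and the output A–B is taken across R2, so this is a voltage divider.
Series current: I = V1/(R1 + R2) = 15/(1.2 + 2.7) = 15/3.9 = 3.846 A
V_R2 = I × R2 = V1 × R2/(R1 + R2) = 15 × 2.7/3.9 = 10.38 V

Final answer: 10.38 V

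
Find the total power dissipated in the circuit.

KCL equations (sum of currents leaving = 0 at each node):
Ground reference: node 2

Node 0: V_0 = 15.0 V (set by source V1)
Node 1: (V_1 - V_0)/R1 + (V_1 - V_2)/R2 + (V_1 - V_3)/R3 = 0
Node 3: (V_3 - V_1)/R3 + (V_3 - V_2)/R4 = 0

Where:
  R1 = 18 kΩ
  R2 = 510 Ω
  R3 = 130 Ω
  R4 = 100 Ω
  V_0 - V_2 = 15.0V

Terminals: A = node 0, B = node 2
Nodal analysis, taking node 2 as the 0 V reference.
Source V1 fixes V_0 = 15 V.
KCL at each unknown node (sum of currents leaving = 0; resistances in Ω):
  Node 1: (V_1 - 15)/18000 + (V_1 - 0)/510 + (V_1 - V_3)/130 = 0
  Node 3: (V_3 - V_1)/130 + (V_3 - 0)/100 = 0
Collecting terms (coefficients in siemens):
  0.009709·V_1 - 0.007692·V_3 = 0.0008333
  0.01769·V_3 - 0.007692·V_1 = 0
Determinant D = (0.009709)(0.01769) - (-0.007692)(-0.007692) = 0.0001126
V_1 = [(0.0008333)(0.01769) - (-0.007692)(0)]/D = 0.1309 V
V_3 = [(0.009709)(0) - (0.0008333)(-0.007692)]/D = 0.05693 V
Power in each resistor, P = (ΔV)²/R:
  P_R1 = (15 - 0.1309)²/18000 = 0.01228 W
  P_R2 = (0.1309 - 0)²/510 = 0.00003362 W
  P_R3 = (0.1309 - 0.05693)²/130 = 0.00004213 W
  P_R4 = (0 - 0.05693)²/100 = 0.00003241 W
P_total = P_R1 + P_R2 + P_R3 + P_R4 = 0.01239 W

Final answer: 0.01239 W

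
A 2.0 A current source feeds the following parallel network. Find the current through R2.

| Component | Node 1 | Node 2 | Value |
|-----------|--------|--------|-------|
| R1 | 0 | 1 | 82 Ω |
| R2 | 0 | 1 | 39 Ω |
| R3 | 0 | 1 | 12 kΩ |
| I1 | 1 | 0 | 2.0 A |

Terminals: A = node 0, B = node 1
All resistors sit directly between nodes 0 and 1, so they are in parallel and share one voltage V; the full source current 2 A splits among them.
1/R_par = 1/82 + 1/39 + 1/12000 = 0.03792 S  =>  R_par = 26.37 Ω
V = I × R_par = 2 × 26.37 = 52.74 V
I_R2 = V/R2 = 52.74/39 = 1.352 A

Final answer: 1.352 A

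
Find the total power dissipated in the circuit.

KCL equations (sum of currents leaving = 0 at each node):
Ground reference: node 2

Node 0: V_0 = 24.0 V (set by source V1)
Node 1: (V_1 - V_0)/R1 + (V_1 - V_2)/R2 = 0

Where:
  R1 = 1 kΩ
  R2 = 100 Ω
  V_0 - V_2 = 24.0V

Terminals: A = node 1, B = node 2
Nodal analysis, taking node 2 as the 0 V reference.
Source V1 fixes V_0 = 24 V.
KCL at each unknown node (sum of currents leaving = 0; resistances in Ω):
  Node 1: (V_1 - 24)/1000 + (V_1 - 0)/100 = 0
Collecting terms: 0.011 × V_1 = 0.024  =>  V_1 = 2.182 V
Power in each resistor, P = (ΔV)²/R:
  P_R1 = (24 - 2.182)²/1000 = 0.476 W
  P_R2 = (2.182 - 0)²/100 = 0.0476 W
P_total = P_R1 + P_R2 = 0.5236 W

Final answer: 0.5236 W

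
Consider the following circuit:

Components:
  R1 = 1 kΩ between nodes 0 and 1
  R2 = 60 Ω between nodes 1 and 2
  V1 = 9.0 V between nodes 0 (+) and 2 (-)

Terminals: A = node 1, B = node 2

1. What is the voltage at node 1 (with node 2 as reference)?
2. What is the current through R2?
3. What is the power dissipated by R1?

Nodal analysis, taking node 2 as the 0 V reference.
Source V1 fixes V_0 = 9 V.
KCL at each unknown node (sum of currents leaving = 0; resistances in Ω):
  Node 1: (V_1 - 9)/1000 + (V_1 - 0)/60 = 0
Collecting terms: 0.01767 × V_1 = 0.009  =>  V_1 = 0.5094 V
Part 1:
  Read off the nodal solution: V_1 = 0.5094 V
Part 2:
  I_R2 = (V_1 - V_2)/R2 = (0.5094 - 0)/60 = 0.008491 A
  Magnitude: I_R2 = 0.008491 A
Part 3:
  I_R1 = (V_0 - V_1)/R1 = (9 - 0.5094)/1000 = 0.008491 A
  P_R1 = I_R1² × R1 = (0.008491)² × 1000 = 0.07209 W

Final answers:
1. V_1 = 0.5094 V
2. I_R2 = 0.008491 A
3. P_R1 = 0.07209 W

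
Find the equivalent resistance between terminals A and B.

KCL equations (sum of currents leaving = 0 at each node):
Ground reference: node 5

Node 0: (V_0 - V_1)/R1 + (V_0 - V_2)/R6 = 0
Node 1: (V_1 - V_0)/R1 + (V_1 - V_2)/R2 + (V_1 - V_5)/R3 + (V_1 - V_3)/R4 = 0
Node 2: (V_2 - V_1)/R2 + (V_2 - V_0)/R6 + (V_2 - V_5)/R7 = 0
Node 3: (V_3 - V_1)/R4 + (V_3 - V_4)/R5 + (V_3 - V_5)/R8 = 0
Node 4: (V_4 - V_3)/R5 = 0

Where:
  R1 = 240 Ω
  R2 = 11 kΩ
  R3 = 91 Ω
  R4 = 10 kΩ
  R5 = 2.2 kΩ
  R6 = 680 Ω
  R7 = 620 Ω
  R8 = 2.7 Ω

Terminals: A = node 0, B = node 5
The network is not a plain series/parallel combination. Inject a 1 A test current into terminal A (node 0) and return it from terminal B (node 5); then R_eq = V_A / (1 A).
Nodal analysis, taking node 5 as the 0 V reference.
Current source I_test pushes 1 A into node 0 and draws it out of node 5.
KCL at each unknown node (sum of currents leaving = 0; resistances in Ω):
  Node 0: (V_0 - V_1)/240 + (V_0 - V_2)/680 - 1 = 0
  Node 1: (V_1 - V_0)/240 + (V_1 - V_2)/11000 + (V_1 - 0)/91 + (V_1 - V_3)/10000 = 0
  Node 2: (V_2 - V_0)/680 + (V_2 - V_1)/11000 + (V_2 - 0)/620 = 0
  Node 3: (V_3 - V_1)/10000 + (V_3 - V_4)/2200 + (V_3 - 0)/2.7 = 0
  Node 4: (V_4 - V_3)/2200 = 0
Collecting terms (coefficients in siemens):
  0.005637·V_0 - 0.004167·V_1 - 0.001471·V_2 = 1
  0.01535·V_1 - 0.004167·V_0 - 0.00009091·V_2 - 0.0001·V_3 = 0
  0.003174·V_2 - 0.001471·V_0 - 0.00009091·V_1 = 0
  0.3709·V_3 - 0.0001·V_1 - 0.0004545·V_4 = 0
  0.0004545·V_4 - 0.0004545·V_3 = 0
Solving these 5 simultaneous equations (Gaussian elimination) gives:
  V_0 = 263.1 V, V_1 = 72.15 V, V_2 = 123.9 V, V_3 = 0.01948 V
  V_4 = 0.01948 V
R_eq = V_0 / 1 A = 263.1 Ω

Final answer: 263.1 Ω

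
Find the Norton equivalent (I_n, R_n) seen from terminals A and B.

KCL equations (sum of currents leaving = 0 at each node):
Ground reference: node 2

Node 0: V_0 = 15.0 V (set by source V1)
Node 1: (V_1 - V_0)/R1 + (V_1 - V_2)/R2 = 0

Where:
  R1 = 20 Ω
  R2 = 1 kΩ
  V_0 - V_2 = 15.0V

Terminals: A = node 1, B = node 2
Find the Thévenin equivalent first; then I_n = V_th/R_th and R_n = R_th.
Step 1 — V_th is the open-circuit voltage V_A - V_B (nothing connected across the terminals).
Nodal analysis, taking node 2 as the 0 V reference.
Source V1 fixes V_0 = 15 V.
KCL at each unknown node (sum of currents leaving = 0; resistances in Ω):
  Node 1: (V_1 - 15)/20 + (V_1 - 0)/1000 = 0
Collecting terms: 0.051 × V_1 = 0.75  =>  V_1 = 14.71 V
V_th = V_1 - V_2 = 14.71 - 0 = 14.71 V
Step 2 — R_th: zero the source — replace V1 by a short circuit (node 2 merges into node 0) — and find the resistance seen between A (node 1) and B (node 0).
Reduce the network between node 1 (A) and node 0 (B) by series/parallel combination:
  Rp1 = R1 ‖ R2 (parallel, both between nodes 0 and 1) = 1/(1/20 + 1/1000) = 19.61 Ω
R_th = 19.61 Ω
I_n = V_th/R_th = 14.71/19.61 = 0.75 A, and R_n = R_th = 19.61 Ω

Final answer: I_n = 0.75 A, R_n = 19.61 Ω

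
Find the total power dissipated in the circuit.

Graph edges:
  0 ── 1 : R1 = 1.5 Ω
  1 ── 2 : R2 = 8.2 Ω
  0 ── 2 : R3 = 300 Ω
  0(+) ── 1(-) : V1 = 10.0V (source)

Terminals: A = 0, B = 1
Nodal analysis, taking node 1 as the 0 V reference.
Source V1 fixes V_0 = 10 V.
KCL at each unknown node (sum of currents leaving = 0; resistances in Ω):
  Node 2: (V_2 - 0)/8.2 + (V_2 - 10)/300 = 0
Collecting terms: 0.1253 × V_2 = 0.03333  =>  V_2 = 0.2661 V
Power in each resistor, P = (ΔV)²/R:
  P_R1 = (10 - 0)²/1.5 = 66.67 W
  P_R2 = (0 - 0.2661)²/8.2 = 0.008633 W
  P_R3 = (10 - 0.2661)²/300 = 0.3158 W
P_total = P_R1 + P_R2 + P_R3 = 66.99 W

Final answer: 66.99 W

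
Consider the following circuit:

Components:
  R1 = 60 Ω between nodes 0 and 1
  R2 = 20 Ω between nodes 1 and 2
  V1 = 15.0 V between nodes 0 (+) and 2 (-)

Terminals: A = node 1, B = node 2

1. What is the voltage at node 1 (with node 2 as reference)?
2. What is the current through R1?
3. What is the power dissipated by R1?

Nodal analysis, taking node 2 as the 0 V reference.
Source V1 fixes V_0 = 15 V.
KCL at each unknown node (sum of currents leaving = 0; resistances in Ω):
  Node 1: (V_1 - 15)/60 + (V_1 - 0)/20 = 0
Collecting terms: 0.06667 × V_1 = 0.25  =>  V_1 = 3.75 V
Part 1:
  Read off the nodal solution: V_1 = 3.75 V
Part 2:
  I_R1 = (V_0 - V_1)/R1 = (15 - 3.75)/60 = 0.1875 A
  Magnitude: I_R1 = 0.1875 A
Part 3:
  I_R1 = (V_0 - V_1)/R1 = (15 - 3.75)/60 = 0.1875 A
  P_R1 = I_R1² × R1 = (0.1875)² × 60 = 2.109 W

Final answers:
1. V_1 = 3.75 V
2. I_R1 = 0.1875 A
3. P_R1 = 2.109 W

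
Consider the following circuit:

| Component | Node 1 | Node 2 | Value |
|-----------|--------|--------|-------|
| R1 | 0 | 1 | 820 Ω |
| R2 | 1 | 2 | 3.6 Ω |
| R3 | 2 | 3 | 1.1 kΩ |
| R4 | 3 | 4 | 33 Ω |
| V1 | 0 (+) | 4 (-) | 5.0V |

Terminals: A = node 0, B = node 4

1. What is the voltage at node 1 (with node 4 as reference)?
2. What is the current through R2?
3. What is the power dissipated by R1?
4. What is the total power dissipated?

Nodal analysis, taking node 4 as the 0 V reference.
Source V1 fixes V_0 = 5 V.
KCL at each unknown node (sum of currents leaving = 0; resistances in Ω):
  Node 1: (V_1 - 5)/820 + (V_1 - V_2)/3.6 = 0
  Node 2: (V_2 - V_1)/3.6 + (V_2 - V_3)/1100 = 0
  Node 3: (V_3 - V_2)/1100 + (V_3 - 0)/33 = 0
Collecting terms (coefficients in siemens):
  0.279·V_1 - 0.2778·V_2 = 0.006098
  0.2787·V_2 - 0.2778·V_1 - 0.0009091·V_3 = 0
  0.03121·V_3 - 0.0009091·V_2 = 0
Solving these 3 simultaneous equations (Gaussian elimination) gives:
  V_1 = 2.905 V, V_2 = 2.895 V, V_3 = 0.08433 V
Part 1:
  Read off the nodal solution: V_1 = 2.905 V
Part 2:
  I_R2 = (V_1 - V_2)/R2 = (2.905 - 2.895)/3.6 = 0.002555 A
  Magnitude: I_R2 = 0.002555 A
Part 3:
  I_R1 = (V_0 - V_1)/R1 = (5 - 2.905)/820 = 0.002555 A
  P_R1 = I_R1² × R1 = (0.002555)² × 820 = 0.005355 W
Part 4:
  Power in each resistor, P = (ΔV)²/R:
    P_R1 = (5 - 2.905)²/820 = 0.005355 W
    P_R2 = (2.905 - 2.895)²/3.6 = 0.00002351 W
    P_R3 = (2.895 - 0.08433)²/1100 = 0.007183 W
    P_R4 = (0.08433 - 0)²/33 = 0.0002155 W
  P_total = P_R1 + P_R2 + P_R3 + P_R4 = 0.01278 W

Final answers:
1. V_1 = 2.905 V
2. I_R2 = 0.002555 A
3. P_R1 = 0.005355 W
4. P_total = 0.01278 W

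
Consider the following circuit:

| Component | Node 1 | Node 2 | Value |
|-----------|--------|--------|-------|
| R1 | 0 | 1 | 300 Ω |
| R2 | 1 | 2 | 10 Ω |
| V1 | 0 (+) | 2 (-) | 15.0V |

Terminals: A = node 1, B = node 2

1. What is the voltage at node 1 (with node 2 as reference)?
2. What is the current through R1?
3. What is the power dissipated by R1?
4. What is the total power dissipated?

Nodal analysis, taking node 2 as the 0 V reference.
Source V1 fixes V_0 = 15 V.
KCL at each unknown node (sum of currents leaving = 0; resistances in Ω):
  Node 1: (V_1 - 15)/300 + (V_1 - 0)/10 = 0
Collecting terms: 0.1033 × V_1 = 0.05  =>  V_1 = 0.4839 V
Part 1:
  Read off the nodal solution: V_1 = 0.4839 V
Part 2:
  I_R1 = (V_0 - V_1)/R1 = (15 - 0.4839)/300 = 0.04839 A
  Magnitude: I_R1 = 0.04839 A
Part 3:
  I_R1 = (V_0 - V_1)/R1 = (15 - 0.4839)/300 = 0.04839 A
  P_R1 = I_R1² × R1 = (0.04839)² × 300 = 0.7024 W
Part 4:
  Power in each resistor, P = (ΔV)²/R:
    P_R1 = (15 - 0.4839)²/300 = 0.7024 W
    P_R2 = (0.4839 - 0)²/10 = 0.02341 W
  P_total = P_R1 + P_R2 = 0.7258 W

Final answers:
1. V_1 = 0.4839 V
2. I_R1 = 0.04839 A
3. P_R1 = 0.7024 W
4. P_total = 0.7258 W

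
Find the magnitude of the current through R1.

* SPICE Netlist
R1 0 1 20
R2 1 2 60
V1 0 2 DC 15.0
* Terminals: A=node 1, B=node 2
Nodal analysis, taking node 2 as the 0 V reference.
Source V1 fixes V_0 = 15 V.
KCL at each unknown node (sum of currents leaving = 0; resistances in Ω):
  Node 1: (V_1 - 15)/20 + (V_1 - 0)/60 = 0
Collecting terms: 0.06667 × V_1 = 0.75  =>  V_1 = 11.25 V
I_R1 = (V_0 - V_1)/R1 = (15 - 11.25)/20 = 0.1875 A
|I_R1| = 0.1875 A

Final answer: |I_R1| = 0.1875 A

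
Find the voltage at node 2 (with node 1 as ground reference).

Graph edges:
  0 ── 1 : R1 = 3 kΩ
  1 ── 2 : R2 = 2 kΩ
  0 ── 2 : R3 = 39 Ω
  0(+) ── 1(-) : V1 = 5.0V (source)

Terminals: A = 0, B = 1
Nodal analysis, taking node 1 as the 0 V reference.
Source V1 fixes V_0 = 5 V.
KCL at each unknown node (sum of currents leaving = 0; resistances in Ω):
  Node 2: (V_2 - 0)/2000 + (V_2 - 5)/39 = 0
Collecting terms: 0.02614 × V_2 = 0.1282  =>  V_2 = 4.904 V
The requested potential is V_2 = 4.904 V.

Final answer: V_2 = 4.904 V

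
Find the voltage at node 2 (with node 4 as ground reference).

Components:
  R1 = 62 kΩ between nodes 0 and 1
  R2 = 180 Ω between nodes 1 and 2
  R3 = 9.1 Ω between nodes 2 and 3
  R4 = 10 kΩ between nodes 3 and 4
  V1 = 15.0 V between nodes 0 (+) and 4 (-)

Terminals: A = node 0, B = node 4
Nodal analysis, taking node 4 as the 0 V reference.
Source V1 fixes V_0 = 15 V.
KCL at each unknown node (sum of currents leaving = 0; resistances in Ω):
  Node 1: (V_1 - 15)/62000 + (V_1 - V_2)/180 = 0
  Node 2: (V_2 - V_1)/180 + (V_2 - V_3)/9.1 = 0
  Node 3: (V_3 - V_2)/9.1 + (V_3 - 0)/10000 = 0
Collecting terms (coefficients in siemens):
  0.005572·V_1 - 0.005556·V_2 = 0.0002419
  0.1154·V_2 - 0.005556·V_1 - 0.1099·V_3 = 0
  0.11·V_3 - 0.1099·V_2 = 0
Solving these 3 simultaneous equations (Gaussian elimination) gives:
  V_1 = 2.117 V, V_2 = 2.08 V, V_3 = 2.078 V
The requested potential is V_2 = 2.08 V.

Final answer: V_2 = 2.08 V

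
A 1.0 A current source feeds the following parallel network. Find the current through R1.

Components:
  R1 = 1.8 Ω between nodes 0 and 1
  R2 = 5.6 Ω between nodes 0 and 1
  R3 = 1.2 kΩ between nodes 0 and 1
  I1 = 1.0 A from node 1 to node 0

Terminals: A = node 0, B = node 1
All resistors sit directly between nodes 0 and 1, so they are in parallel and share one voltage V; the full source current 1 A splits among them.
1/R_par = 1/1.8 + 1/5.6 + 1/1200 = 0.735 S  =>  R_par = 1.361 Ω
V = I × R_par = 1 × 1.361 = 1.361 V
I_R1 = V/R1 = 1.361/1.8 = 0.7559 A

Final answer: 0.7559 A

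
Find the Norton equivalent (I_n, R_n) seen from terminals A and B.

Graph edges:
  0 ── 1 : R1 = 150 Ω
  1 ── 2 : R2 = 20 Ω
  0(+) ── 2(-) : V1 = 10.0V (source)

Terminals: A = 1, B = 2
Find the Thévenin equivalent first; then I_n = V_th/R_th and R_n = R_th.
Step 1 — V_th is the open-circuit voltage V_A - V_B (nothing connected across the terminals).
Nodal analysis, taking node 2 as the 0 V reference.
Source V1 fixes V_0 = 10 V.
KCL at each unknown node (sum of currents leaving = 0; resistances in Ω):
  Node 1: (V_1 - 10)/150 + (V_1 - 0)/20 = 0
Collecting terms: 0.05667 × V_1 = 0.06667  =>  V_1 = 1.176 V
V_th = V_1 - V_2 = 1.176 - 0 = 1.176 V
Step 2 — R_th: zero the source — replace V1 by a short circuit (node 2 merges into node 0) — and find the resistance seen between A (node 1) and B (node 0).
Reduce the network between node 1 (A) and node 0 (B) by series/parallel combination:
  Rp1 = R1 ‖ R2 (parallel, both between nodes 0 and 1) = 1/(1/150 + 1/20) = 17.65 Ω
R_th = 17.65 Ω
I_n = V_th/R_th = 1.176/17.65 = 0.06667 A, and R_n = R_th = 17.65 Ω

Final answer: I_n = 0.06667 A, R_n = 17.65 Ω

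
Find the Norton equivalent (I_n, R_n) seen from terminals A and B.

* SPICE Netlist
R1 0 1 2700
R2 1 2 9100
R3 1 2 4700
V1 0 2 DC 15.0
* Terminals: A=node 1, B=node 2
Find the Thévenin equivalent first; then I_n = V_th/R_th and R_n = R_th.
Step 1 — V_th is the open-circuit voltage V_A - V_B (nothing connected across the terminals).
Nodal analysis, taking node 2 as the 0 V reference.
Source V1 fixes V_0 = 15 V.
KCL at each unknown node (sum of currents leaving = 0; resistances in Ω):
  Node 1: (V_1 - 15)/2700 + (V_1 - 0)/9100 + (V_1 - 0)/4700 = 0
Collecting terms: 0.000693 × V_1 = 0.005556  =>  V_1 = 8.016 V
V_th = V_1 - V_2 = 8.016 - 0 = 8.016 V
Step 2 — R_th: zero the source — replace V1 by a short circuit (node 2 merges into node 0) — and find the resistance seen between A (node 1) and B (node 0).
Reduce the network between node 1 (A) and node 0 (B) by series/parallel combination:
  Rp1 = R1 ‖ R2 ‖ R3 (parallel, all between nodes 0 and 1) = 1/(1/2700 + 1/9100 + 1/4700) = 1443 Ω
R_th = 1.443 kΩ
I_n = V_th/R_th = 8.016/1443 = 0.005556 A, and R_n = R_th = 1.443 kΩ

Final answer: I_n = 0.005556 A, R_n = 1.443 kΩ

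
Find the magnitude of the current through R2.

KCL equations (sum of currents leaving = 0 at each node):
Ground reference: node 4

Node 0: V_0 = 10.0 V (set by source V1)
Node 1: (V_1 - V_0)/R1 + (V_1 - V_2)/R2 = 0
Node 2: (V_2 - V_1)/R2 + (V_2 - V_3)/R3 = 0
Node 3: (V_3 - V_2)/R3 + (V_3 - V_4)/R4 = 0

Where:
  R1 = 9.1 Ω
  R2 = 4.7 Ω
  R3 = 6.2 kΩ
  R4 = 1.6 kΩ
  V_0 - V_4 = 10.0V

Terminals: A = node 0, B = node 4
Nodal analysis, taking node 4 as the 0 V reference.
Source V1 fixes V_0 = 10 V.
KCL at each unknown node (sum of currents leaving = 0; resistances in Ω):
  Node 1: (V_1 - 10)/9.1 + (V_1 - V_2)/4.7 = 0
  Node 2: (V_2 - V_1)/4.7 + (V_2 - V_3)/6200 = 0
  Node 3: (V_3 - V_2)/6200 + (V_3 - 0)/1600 = 0
Collecting terms (coefficients in siemens):
  0.3227·V_1 - 0.2128·V_2 = 1.099
  0.2129·V_2 - 0.2128·V_1 - 0.0001613·V_3 = 0
  0.0007863·V_3 - 0.0001613·V_2 = 0
Solving these 3 simultaneous equations (Gaussian elimination) gives:
  V_1 = 9.988 V, V_2 = 9.982 V, V_3 = 2.048 V
I_R2 = (V_1 - V_2)/R2 = (9.988 - 9.982)/4.7 = 0.00128 A
|I_R2| = 0.00128 A

Final answer: |I_R2| = 0.00128 A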